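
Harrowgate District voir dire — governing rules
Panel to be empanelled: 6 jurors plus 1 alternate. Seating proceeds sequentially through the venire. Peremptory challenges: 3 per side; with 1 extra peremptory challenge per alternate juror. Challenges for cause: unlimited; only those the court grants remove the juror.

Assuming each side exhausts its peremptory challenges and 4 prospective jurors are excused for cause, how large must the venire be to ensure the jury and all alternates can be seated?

Seats to fill: 6 + 1 alternates = 7.
Peremptories: 3 + 1×1 = 4 per side × 2 sides = 8.
For-cause removals: 4.
Minimum venire: 7 + 8 + 4 = 19.

19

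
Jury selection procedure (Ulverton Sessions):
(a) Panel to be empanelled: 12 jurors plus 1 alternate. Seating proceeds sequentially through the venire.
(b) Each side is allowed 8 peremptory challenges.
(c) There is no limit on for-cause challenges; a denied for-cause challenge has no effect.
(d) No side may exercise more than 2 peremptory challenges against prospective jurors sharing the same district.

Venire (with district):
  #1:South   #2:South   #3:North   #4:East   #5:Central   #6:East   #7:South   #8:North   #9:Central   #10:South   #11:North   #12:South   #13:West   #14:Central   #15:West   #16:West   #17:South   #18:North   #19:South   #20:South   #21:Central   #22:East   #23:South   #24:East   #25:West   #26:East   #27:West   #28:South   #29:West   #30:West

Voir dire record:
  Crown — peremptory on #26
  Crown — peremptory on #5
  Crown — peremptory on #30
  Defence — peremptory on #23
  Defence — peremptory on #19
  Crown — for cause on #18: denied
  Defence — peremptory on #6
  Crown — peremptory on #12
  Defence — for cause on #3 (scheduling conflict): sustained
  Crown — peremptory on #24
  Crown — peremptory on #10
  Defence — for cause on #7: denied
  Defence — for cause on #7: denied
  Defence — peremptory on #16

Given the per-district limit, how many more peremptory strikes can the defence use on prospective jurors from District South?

0

Defence peremptories so far: #23, #19, #6, #16 — 4 of 8 used, 4 left overall.
Against District South: #23, #19 — 2 used; per-district cap 2 leaves 0.
Binding limit: min(4, 0) = 0.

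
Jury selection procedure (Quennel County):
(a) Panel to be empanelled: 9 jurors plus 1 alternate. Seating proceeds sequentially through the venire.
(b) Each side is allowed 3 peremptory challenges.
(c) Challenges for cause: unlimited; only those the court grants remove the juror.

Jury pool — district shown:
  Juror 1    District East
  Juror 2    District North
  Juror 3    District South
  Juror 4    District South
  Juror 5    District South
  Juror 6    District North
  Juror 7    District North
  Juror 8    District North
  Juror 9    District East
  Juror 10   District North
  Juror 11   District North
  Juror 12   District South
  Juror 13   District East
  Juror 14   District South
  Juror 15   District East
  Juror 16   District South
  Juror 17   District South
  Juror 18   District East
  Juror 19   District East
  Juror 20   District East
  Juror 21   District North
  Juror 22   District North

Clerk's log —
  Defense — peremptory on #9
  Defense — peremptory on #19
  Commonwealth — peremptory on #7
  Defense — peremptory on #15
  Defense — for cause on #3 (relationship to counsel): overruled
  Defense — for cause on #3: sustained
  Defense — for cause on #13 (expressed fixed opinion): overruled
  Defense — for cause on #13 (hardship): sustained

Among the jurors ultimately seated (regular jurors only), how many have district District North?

5

Removed: #3, #7, #9, #13, #15, #19.
Seated jurors 1–9: #1, #2, #4, #5, #6, #8, #10, #11, #12 (alternates #14 not counted).
Of those, in District North: #2, #6, #8, #10, #11 → 5.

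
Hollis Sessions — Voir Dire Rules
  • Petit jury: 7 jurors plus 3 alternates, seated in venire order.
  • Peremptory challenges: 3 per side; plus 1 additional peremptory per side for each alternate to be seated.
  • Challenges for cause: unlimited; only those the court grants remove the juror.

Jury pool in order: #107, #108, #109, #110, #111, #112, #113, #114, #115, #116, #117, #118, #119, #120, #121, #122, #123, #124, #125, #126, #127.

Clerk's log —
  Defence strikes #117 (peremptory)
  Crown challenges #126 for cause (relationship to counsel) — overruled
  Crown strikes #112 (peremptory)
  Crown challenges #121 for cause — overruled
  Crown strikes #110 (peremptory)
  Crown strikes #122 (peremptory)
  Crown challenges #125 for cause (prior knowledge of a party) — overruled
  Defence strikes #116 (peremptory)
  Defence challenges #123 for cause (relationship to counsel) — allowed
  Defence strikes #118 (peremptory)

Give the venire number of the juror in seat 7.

115

Removed: #110, #112, #116, #117, #118, #122, #123. (#121, #125, #126 stay — for-cause denied.)
Seating in order: seats 1–7 → #107, #108, #109, #111, #113, #114, #115; alternates → #119, #120, #121.
So seat 7 is #115.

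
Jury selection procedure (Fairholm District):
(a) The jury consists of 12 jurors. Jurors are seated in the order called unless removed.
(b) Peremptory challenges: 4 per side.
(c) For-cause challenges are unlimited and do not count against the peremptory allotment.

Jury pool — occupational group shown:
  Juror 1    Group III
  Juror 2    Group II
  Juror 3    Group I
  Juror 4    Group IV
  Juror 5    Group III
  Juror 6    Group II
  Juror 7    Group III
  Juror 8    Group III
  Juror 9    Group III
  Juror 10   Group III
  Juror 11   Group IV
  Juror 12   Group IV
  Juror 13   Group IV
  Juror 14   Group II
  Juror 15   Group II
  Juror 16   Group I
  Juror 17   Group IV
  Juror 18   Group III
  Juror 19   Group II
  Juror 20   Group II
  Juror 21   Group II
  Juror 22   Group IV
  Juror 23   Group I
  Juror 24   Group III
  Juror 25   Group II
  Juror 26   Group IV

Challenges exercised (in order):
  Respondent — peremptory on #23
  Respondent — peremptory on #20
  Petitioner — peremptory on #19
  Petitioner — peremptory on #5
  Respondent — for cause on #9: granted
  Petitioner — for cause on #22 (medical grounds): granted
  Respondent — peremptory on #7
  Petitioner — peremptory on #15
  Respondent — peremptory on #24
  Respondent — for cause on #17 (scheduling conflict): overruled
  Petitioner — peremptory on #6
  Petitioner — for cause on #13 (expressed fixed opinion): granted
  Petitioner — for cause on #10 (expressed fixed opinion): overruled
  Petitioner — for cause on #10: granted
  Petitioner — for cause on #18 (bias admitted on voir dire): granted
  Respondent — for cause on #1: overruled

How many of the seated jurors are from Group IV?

Removed: #5, #6, #7, #9, #10, #13, #15, #18, #19, #20, #22, #23, #24.
Seated jurors 1–12: #1, #2, #3, #4, #8, #11, #12, #14, #16, #17, #21, #25.
Of those, in Group IV: #4, #11, #12, #17 → 4.

4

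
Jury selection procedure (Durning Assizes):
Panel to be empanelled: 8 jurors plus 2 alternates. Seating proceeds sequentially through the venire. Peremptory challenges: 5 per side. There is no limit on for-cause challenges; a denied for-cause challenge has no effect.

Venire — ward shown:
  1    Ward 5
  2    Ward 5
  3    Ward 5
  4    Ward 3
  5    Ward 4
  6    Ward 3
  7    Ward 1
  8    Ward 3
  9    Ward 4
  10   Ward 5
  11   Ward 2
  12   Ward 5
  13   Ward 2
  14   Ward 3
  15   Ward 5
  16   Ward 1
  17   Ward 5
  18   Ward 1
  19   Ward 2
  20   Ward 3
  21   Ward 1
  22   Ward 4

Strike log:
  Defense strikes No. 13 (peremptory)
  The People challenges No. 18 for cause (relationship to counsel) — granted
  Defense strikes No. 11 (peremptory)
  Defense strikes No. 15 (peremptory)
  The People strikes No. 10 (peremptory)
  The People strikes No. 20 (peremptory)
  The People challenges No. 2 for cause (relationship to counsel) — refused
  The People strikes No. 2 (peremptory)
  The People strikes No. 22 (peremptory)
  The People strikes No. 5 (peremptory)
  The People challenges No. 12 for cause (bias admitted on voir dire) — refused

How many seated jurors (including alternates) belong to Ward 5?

Removed: #2, #5, #10, #11, #13, #15, #18, #20, #22.
Seated (10 incl. alternates): #1, #3, #4, #6, #7, #8, #9, #12, #14, #16.
Of those, in Ward 5: #1, #3, #12 → 3.

3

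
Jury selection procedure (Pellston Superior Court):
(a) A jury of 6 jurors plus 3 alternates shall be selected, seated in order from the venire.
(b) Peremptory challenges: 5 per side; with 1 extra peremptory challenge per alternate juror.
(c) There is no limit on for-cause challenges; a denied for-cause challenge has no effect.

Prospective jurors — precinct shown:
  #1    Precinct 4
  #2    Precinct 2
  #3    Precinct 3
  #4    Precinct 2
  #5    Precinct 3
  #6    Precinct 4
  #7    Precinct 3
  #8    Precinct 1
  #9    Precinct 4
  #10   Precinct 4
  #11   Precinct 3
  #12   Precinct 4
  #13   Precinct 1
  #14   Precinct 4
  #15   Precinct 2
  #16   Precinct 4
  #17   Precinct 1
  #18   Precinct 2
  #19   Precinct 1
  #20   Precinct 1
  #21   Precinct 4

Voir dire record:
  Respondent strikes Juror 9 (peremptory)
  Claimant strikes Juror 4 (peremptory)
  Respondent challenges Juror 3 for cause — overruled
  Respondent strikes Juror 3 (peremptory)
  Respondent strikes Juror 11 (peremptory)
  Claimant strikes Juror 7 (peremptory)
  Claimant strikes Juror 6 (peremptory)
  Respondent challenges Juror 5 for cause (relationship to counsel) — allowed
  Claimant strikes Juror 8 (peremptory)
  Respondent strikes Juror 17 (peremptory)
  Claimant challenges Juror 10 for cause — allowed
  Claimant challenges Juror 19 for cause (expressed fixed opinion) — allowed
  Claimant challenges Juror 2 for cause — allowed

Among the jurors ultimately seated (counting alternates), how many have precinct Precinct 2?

2

Removed: #2, #3, #4, #5, #6, #7, #8, #9, #10, #11, #17, #19.
Seated (9 incl. alternates): #1, #12, #13, #14, #15, #16, #18, #20, #21.
Of those, in Precinct 2: #15, #18 → 2.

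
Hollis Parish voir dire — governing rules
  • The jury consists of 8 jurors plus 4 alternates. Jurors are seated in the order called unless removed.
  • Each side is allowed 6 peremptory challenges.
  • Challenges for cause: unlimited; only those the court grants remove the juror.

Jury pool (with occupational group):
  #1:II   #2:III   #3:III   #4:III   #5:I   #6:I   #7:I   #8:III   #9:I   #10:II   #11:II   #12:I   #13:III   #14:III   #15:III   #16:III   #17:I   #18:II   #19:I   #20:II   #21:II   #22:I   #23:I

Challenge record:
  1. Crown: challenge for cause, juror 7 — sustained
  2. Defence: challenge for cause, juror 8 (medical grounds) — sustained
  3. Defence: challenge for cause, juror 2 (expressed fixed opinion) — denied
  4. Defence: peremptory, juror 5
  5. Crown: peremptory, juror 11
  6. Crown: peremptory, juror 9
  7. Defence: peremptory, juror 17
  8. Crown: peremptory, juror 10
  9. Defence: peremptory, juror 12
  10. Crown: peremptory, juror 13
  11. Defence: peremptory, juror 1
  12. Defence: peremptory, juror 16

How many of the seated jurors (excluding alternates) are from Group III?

5

Removed: #1, #5, #7, #8, #9, #10, #11, #12, #13, #16, #17.
Seated jurors 1–8: #2, #3, #4, #6, #14, #15, #18, #19 (alternates #20, #21, #22, #23 not counted).
Of those, in Group III: #2, #3, #4, #14, #15 → 5.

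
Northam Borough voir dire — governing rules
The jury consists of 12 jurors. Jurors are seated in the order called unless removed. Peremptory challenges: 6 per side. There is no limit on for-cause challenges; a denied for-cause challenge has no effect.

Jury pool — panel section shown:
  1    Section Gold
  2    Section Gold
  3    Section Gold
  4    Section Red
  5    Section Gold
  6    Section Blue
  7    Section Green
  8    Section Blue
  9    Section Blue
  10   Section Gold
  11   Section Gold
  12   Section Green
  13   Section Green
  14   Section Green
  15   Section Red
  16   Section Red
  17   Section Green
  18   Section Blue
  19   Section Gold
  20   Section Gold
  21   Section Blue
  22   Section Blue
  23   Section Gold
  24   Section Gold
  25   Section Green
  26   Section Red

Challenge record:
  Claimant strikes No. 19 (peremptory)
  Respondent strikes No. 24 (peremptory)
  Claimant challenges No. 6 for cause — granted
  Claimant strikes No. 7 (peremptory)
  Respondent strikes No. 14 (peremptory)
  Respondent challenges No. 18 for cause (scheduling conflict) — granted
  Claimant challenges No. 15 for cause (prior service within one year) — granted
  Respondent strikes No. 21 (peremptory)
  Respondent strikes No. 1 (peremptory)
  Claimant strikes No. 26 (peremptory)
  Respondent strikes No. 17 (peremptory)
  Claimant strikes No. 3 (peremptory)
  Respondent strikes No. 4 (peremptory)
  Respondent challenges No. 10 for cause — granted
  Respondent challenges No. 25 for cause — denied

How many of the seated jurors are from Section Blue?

Removed: #1, #3, #4, #6, #7, #10, #14, #15, #17, #18, #19, #21, #24, #26.
Seated jurors 1–12: #2, #5, #8, #9, #11, #12, #13, #16, #20, #22, #23, #25.
Of those, in Section Blue: #8, #9, #22 → 3.

3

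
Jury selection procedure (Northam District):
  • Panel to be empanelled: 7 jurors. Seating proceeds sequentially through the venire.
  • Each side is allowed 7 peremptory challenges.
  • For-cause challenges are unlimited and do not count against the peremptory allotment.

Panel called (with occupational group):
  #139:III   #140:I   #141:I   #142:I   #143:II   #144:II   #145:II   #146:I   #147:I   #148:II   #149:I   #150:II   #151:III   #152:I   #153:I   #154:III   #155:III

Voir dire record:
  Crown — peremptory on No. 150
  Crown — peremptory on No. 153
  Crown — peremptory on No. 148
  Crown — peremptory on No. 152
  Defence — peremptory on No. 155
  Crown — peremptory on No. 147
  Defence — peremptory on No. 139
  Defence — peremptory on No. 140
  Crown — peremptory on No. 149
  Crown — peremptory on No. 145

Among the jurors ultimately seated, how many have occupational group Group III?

2

Removed: #139, #140, #145, #147, #148, #149, #150, #152, #153, #155.
Seated jurors 1–7: #141, #142, #143, #144, #146, #151, #154.
Of those, in Group III: #151, #154 → 2.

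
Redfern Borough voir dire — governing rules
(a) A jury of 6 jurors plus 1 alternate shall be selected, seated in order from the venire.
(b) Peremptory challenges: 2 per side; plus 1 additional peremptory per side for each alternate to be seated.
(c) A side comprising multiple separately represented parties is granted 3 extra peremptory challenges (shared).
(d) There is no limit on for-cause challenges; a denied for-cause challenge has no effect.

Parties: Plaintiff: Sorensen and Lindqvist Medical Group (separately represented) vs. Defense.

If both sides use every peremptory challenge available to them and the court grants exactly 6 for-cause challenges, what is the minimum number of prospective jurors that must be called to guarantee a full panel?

Seats to fill: 6 + 1 alternates = 7.
Peremptories — Plaintiff: 2 + 1×1 + 3 = 6; Defense: 2 + 1×1 = 3; total 9.
For-cause removals: 6.
Minimum venire: 7 + 9 + 6 = 22.

22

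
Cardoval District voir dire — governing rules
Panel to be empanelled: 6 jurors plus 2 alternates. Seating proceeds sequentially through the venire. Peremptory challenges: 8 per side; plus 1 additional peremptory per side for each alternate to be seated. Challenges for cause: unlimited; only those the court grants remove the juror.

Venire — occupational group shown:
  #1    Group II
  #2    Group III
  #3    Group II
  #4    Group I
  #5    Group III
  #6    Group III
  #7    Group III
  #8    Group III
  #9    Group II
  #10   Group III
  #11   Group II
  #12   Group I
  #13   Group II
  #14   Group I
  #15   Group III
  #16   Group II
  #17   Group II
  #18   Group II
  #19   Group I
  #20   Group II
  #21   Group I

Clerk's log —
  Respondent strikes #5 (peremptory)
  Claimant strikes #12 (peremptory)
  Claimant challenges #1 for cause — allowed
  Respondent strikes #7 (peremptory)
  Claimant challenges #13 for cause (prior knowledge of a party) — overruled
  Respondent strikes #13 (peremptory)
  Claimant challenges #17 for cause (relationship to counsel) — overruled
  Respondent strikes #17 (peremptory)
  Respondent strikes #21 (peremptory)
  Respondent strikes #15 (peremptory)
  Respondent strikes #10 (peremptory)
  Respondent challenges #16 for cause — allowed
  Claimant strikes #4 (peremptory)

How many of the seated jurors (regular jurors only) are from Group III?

3

Removed: #1, #4, #5, #7, #10, #12, #13, #15, #16, #17, #21.
Seated jurors 1–6: #2, #3, #6, #8, #9, #11 (alternates #14, #18 not counted).
Of those, in Group III: #2, #6, #8 → 3.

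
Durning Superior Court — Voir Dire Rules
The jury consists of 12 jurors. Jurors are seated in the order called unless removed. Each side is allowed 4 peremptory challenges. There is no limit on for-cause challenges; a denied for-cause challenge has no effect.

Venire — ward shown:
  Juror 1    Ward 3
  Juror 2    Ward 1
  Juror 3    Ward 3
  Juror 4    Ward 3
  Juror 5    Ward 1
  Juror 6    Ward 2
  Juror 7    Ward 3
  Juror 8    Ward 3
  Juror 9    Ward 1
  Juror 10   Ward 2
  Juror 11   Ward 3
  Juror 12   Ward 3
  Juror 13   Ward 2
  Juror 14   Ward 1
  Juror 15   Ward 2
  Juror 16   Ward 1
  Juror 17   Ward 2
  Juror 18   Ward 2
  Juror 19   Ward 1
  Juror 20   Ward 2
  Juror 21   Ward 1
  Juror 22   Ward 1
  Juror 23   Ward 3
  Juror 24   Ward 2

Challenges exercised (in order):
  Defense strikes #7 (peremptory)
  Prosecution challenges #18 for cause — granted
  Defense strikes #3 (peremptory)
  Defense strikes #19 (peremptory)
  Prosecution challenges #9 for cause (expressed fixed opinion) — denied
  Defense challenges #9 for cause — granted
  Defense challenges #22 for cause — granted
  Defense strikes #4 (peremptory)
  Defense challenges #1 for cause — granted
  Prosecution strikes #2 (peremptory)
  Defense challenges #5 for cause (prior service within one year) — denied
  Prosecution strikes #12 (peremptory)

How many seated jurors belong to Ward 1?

Removed: #1, #2, #3, #4, #7, #9, #12, #18, #19, #22.
Seated jurors 1–12: #5, #6, #8, #10, #11, #13, #14, #15, #16, #17, #20, #21.
Of those, in Ward 1: #5, #14, #16, #21 → 4.

4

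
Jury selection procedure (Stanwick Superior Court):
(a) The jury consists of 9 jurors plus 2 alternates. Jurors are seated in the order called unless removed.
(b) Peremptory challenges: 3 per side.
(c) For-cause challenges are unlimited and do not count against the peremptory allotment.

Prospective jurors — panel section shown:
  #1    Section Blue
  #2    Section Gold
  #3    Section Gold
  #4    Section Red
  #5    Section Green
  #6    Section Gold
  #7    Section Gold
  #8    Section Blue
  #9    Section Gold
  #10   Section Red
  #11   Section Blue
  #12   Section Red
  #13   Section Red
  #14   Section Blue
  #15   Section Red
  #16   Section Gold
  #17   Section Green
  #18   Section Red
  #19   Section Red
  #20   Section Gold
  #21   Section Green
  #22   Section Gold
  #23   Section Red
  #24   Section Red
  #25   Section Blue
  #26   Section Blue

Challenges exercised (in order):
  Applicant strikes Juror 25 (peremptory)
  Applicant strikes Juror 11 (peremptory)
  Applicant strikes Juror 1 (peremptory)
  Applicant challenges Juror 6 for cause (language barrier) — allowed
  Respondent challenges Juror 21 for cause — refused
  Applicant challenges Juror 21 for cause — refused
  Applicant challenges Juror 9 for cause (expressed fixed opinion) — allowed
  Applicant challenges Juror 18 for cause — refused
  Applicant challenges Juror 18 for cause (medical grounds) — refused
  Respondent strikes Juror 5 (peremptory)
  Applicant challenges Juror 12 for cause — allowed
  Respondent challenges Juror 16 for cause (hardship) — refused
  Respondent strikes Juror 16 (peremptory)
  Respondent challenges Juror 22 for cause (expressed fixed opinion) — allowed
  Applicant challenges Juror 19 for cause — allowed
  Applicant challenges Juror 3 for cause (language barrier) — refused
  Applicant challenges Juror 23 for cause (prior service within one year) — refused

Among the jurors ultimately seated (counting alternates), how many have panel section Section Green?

1

Removed: #1, #5, #6, #9, #11, #12, #16, #19, #22, #25.
Seated (11 incl. alternates): #2, #3, #4, #7, #8, #10, #13, #14, #15, #17, #18.
Of those, in Section Green: #17 → 1.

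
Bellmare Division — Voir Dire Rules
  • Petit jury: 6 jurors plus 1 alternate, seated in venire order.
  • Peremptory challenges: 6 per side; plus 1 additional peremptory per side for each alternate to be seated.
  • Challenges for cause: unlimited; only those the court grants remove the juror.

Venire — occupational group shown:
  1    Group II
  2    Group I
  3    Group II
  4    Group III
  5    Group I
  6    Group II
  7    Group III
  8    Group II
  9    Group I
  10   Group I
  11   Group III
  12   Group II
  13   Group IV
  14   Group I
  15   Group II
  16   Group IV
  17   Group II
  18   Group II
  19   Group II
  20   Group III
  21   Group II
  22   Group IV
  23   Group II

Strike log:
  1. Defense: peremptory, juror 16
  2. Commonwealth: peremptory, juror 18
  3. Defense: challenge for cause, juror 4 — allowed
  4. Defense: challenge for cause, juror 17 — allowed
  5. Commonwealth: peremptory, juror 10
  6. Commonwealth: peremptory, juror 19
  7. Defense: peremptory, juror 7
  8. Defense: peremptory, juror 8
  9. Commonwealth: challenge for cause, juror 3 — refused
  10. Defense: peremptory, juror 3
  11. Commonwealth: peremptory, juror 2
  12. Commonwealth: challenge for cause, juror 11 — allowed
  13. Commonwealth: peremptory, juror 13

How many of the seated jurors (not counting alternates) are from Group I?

Removed: #2, #3, #4, #7, #8, #10, #11, #13, #16, #17, #18, #19.
Seated jurors 1–6: #1, #5, #6, #9, #12, #14 (alternates #15 not counted).
Of those, in Group I: #5, #9, #14 → 3.

3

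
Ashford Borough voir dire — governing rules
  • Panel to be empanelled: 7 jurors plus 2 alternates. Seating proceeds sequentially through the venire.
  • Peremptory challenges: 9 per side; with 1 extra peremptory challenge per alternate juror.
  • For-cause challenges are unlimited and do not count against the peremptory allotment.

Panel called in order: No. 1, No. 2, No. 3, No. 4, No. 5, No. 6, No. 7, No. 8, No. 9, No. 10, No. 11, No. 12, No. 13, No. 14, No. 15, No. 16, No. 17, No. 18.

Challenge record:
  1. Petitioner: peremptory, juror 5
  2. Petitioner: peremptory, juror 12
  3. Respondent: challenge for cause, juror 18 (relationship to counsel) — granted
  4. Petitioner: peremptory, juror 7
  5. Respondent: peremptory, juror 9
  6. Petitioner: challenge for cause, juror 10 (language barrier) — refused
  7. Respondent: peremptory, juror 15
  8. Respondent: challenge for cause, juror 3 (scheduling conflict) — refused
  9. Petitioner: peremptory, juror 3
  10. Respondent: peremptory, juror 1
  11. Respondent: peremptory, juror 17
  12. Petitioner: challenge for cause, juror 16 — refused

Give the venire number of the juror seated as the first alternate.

14

Removed: #1, #3, #5, #7, #9, #12, #15, #17, #18. (#10, #16 stay — for-cause denied.)
Filling seats in venire order through position 8: #2, #4, #6, #8, #10, #11, #13, #14.
So alternate 1 is #14.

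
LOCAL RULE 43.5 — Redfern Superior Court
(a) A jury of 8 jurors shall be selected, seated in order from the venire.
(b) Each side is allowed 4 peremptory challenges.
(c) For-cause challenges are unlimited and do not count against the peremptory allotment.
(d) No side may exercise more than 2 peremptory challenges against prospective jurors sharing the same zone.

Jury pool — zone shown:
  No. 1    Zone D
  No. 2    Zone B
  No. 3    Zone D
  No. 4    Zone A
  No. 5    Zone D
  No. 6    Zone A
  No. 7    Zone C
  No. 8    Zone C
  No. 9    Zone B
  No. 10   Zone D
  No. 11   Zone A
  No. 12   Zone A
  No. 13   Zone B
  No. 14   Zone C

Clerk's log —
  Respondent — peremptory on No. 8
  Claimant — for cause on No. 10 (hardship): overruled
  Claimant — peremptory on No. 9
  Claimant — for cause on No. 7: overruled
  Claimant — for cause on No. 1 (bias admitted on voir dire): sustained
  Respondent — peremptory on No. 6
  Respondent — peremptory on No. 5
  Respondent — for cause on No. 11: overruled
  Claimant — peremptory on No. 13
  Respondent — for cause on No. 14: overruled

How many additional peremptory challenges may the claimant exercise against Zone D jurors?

Claimant peremptories so far: #9, #13 — 2 of 4 used, 2 left overall.
Against Zone D: none yet — per-zone cap 2 leaves 2.
Binding limit: min(2, 2) = 2.

2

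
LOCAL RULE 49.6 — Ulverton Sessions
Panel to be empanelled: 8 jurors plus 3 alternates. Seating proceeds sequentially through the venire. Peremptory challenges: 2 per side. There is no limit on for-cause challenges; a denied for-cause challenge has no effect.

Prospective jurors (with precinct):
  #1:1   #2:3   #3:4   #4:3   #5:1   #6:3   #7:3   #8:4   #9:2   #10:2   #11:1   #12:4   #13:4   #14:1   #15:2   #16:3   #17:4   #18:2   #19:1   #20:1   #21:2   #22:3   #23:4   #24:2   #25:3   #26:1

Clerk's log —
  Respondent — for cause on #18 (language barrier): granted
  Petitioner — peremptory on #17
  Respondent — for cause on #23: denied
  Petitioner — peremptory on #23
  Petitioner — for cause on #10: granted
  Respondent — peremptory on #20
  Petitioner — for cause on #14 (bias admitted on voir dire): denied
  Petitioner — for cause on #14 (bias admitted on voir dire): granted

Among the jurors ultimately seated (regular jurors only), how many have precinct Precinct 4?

Removed: #10, #14, #17, #18, #20, #23.
Seated jurors 1–8: #1, #2, #3, #4, #5, #6, #7, #8 (alternates #9, #11, #12 not counted).
Of those, in Precinct 4: #3, #8 → 2.

2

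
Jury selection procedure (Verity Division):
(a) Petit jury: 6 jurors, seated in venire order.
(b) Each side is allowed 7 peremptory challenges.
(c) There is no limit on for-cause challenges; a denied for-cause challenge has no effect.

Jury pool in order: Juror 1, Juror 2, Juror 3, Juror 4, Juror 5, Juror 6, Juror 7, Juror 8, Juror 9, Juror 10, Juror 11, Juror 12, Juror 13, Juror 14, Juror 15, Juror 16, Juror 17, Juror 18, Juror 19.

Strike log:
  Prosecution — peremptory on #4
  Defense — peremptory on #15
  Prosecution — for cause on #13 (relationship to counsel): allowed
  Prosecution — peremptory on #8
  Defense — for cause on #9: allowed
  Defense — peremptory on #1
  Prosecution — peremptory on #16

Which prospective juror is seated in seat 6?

Removed: #1, #4, #8, #9, #13, #15, #16.
Seating in order: seats 1–6 → #2, #3, #5, #6, #7, #10.
So seat 6 is #10.

10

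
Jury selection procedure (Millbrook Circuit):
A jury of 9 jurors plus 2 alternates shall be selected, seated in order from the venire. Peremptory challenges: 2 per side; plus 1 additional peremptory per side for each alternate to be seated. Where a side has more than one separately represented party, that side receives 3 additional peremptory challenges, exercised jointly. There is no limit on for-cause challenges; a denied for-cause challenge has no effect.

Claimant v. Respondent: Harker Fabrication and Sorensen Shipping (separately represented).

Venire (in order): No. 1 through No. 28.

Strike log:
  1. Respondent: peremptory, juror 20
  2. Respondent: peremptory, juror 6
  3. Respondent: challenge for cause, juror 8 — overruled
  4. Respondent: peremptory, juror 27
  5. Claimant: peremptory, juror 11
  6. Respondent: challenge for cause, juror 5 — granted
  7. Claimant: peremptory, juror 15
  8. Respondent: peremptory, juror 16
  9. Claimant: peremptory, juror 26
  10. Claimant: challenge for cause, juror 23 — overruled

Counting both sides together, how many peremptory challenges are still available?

4

Claimant allotment: 2 base + 1 × 2 alternates = 4. Respondent allotment: 2 base + 1 × 2 alternates + 3 multi-party = 7.
Claimant peremptories used: #11, #15, #26 — 3 (the for-cause on #23 doesn't count).
Respondent peremptories used: #20, #6, #27, #16 — 4 (for-cause on #8, #5 don't count).
Remaining: (4 − 3) + (7 − 4) = 4.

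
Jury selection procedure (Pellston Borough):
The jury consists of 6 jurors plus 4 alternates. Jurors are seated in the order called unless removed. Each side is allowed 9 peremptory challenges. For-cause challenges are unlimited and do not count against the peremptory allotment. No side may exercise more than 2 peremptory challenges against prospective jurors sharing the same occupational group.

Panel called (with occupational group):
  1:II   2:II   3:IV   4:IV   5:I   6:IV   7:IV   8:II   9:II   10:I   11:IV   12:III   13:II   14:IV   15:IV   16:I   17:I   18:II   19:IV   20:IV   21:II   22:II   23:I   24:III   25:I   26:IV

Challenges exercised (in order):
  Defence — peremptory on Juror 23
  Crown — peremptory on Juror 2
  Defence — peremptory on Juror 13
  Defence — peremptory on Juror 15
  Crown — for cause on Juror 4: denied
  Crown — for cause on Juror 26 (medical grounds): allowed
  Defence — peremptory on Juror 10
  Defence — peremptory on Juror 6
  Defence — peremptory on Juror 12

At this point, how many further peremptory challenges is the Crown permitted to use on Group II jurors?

1

Crown peremptories so far: #2 — 1 of 9 used, 8 left overall.
Against Group II: #2 — 1 used; per-group cap 2 leaves 1.
Binding limit: min(8, 1) = 1.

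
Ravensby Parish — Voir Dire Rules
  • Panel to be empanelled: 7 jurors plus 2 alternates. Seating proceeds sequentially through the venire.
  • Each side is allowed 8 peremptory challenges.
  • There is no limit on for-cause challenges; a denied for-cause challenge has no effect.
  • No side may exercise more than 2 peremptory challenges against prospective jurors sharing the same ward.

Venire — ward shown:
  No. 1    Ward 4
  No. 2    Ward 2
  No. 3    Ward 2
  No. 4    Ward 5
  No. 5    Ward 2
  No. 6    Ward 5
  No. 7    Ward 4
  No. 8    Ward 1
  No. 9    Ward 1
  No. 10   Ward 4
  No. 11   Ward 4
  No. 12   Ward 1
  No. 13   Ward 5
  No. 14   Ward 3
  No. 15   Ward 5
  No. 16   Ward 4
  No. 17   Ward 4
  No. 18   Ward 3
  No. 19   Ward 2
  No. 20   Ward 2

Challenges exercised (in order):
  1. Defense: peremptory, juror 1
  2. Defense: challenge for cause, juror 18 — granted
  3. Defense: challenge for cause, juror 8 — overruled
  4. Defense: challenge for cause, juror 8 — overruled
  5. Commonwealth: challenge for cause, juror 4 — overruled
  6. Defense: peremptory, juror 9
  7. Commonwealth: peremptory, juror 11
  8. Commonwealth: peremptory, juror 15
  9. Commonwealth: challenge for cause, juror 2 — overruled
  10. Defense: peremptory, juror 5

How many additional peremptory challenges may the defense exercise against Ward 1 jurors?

1

Defense peremptories so far: #1, #9, #5 — 3 of 8 used, 5 left overall.
Against Ward 1: #9 — 1 used; per-ward cap 2 leaves 1.
Binding limit: min(5, 1) = 1.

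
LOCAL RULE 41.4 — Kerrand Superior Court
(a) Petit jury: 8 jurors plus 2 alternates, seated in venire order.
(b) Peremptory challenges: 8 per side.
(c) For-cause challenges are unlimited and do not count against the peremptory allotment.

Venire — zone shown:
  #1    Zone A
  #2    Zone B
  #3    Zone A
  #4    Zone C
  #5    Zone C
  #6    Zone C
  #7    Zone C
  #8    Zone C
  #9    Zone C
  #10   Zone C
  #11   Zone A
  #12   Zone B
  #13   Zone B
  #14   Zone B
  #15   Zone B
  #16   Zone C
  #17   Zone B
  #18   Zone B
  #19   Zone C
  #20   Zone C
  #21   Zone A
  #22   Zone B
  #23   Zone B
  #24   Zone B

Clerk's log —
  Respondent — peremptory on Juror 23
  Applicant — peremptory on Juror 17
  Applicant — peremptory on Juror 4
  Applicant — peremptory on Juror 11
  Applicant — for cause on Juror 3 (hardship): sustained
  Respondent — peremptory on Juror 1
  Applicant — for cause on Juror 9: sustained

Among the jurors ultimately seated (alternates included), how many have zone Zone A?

Removed: #1, #3, #4, #9, #11, #17, #23.
Seated (10 incl. alternates): #2, #5, #6, #7, #8, #10, #12, #13, #14, #15.
None of those are in Zone A → 0.

0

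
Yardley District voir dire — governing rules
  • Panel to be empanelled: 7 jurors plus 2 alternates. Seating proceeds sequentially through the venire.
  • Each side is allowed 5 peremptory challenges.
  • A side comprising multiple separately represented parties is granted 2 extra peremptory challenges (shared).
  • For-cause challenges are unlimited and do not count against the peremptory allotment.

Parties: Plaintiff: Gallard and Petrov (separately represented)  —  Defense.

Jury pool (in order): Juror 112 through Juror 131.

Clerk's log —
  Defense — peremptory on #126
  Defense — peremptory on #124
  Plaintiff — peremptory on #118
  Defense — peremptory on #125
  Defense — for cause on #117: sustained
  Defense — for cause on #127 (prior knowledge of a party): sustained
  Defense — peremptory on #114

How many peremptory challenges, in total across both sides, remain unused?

Plaintiff allotment: 5 base + 2 multi-party = 7. Defense allotment: 5.
Plaintiff peremptories used: #118 — 1.
Defense peremptories used: #126, #124, #125, #114 — 4 (for-cause on #117, #127 don't count).
Remaining: (7 − 1) + (5 − 4) = 7.

7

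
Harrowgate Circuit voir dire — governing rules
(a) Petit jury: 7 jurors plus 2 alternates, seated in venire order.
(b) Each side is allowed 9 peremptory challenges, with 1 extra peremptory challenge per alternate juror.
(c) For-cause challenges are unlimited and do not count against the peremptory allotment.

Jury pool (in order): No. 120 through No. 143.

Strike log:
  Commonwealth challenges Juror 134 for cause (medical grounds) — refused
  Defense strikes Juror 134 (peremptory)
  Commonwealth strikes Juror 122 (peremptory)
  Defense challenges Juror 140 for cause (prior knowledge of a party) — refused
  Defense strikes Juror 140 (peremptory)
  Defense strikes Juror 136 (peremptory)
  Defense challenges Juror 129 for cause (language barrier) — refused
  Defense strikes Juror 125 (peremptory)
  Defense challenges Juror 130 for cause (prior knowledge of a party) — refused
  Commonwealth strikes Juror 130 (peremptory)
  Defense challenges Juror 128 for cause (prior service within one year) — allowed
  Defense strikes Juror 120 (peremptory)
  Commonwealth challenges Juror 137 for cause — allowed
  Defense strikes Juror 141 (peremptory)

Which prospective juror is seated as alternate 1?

Removed: #120, #122, #125, #128, #130, #134, #136, #137, #140, #141. (#129 stays — for-cause denied.)
Seating in order: seats 1–7 → #121, #123, #124, #126, #127, #129, #131; alternates → #132, #133.
So alternate 1 is #132.

132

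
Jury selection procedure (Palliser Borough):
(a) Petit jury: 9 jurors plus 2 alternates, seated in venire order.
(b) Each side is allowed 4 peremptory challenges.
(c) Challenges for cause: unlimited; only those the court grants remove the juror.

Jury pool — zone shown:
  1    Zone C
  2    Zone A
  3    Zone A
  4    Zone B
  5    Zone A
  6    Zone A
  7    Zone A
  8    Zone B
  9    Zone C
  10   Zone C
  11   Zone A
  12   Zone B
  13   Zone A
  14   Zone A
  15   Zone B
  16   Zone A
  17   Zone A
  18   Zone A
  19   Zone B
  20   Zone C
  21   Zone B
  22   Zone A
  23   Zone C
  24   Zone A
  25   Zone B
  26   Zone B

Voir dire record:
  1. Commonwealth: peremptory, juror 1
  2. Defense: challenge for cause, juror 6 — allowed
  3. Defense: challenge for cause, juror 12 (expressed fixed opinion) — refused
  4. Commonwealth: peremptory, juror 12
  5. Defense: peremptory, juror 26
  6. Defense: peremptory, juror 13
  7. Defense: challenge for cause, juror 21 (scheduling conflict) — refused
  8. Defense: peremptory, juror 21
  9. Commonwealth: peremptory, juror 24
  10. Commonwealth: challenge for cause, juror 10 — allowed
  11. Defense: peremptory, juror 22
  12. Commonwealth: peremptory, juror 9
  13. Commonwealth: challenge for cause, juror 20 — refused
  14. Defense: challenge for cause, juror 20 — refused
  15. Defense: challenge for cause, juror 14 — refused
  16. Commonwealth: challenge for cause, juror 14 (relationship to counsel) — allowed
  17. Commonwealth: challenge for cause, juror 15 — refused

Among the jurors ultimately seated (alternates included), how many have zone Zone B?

3

Removed: #1, #6, #9, #10, #12, #13, #14, #21, #22, #24, #26.
Seated (11 incl. alternates): #2, #3, #4, #5, #7, #8, #11, #15, #16, #17, #18.
Of those, in Zone B: #4, #8, #15 → 3.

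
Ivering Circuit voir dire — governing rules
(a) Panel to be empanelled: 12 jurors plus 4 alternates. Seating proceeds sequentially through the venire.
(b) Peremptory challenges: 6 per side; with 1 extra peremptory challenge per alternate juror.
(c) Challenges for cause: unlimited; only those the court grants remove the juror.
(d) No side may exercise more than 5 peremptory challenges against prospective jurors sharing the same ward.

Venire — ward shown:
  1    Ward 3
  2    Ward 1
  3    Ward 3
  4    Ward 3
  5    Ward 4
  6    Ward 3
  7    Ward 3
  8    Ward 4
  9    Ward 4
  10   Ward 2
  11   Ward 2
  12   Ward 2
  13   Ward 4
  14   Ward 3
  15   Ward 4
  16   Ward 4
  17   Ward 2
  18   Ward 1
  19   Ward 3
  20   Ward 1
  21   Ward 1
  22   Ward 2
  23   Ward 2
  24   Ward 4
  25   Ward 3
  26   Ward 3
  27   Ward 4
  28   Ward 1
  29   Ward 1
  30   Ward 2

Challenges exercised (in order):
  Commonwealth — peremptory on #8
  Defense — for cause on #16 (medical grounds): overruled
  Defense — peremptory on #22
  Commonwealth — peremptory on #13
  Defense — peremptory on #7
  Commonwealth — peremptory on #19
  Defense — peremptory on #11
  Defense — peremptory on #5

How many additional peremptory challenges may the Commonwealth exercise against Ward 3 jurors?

4

Commonwealth peremptories so far: #8, #13, #19 — 3 of 10 used, 7 left overall.
Against Ward 3: #19 — 1 used; per-ward cap 5 leaves 4.
Binding limit: min(7, 4) = 4.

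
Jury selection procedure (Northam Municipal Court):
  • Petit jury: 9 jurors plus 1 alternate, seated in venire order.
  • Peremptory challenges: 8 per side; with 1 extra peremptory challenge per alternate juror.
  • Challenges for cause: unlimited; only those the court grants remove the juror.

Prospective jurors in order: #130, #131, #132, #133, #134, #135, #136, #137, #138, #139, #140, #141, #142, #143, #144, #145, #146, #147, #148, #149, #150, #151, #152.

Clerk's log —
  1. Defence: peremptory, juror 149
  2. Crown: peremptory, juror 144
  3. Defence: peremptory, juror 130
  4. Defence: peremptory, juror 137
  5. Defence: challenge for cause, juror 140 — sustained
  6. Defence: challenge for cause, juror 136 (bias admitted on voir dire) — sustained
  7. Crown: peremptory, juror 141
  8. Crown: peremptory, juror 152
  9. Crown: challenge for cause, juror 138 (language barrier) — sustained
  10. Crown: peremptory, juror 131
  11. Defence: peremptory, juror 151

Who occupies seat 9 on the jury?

Removed: #130, #131, #136, #137, #138, #140, #141, #144, #149, #151, #152.
Filling seats in venire order through position 9: #132, #133, #134, #135, #139, #142, #143, #145, #146.
So seat 9 is #146.

146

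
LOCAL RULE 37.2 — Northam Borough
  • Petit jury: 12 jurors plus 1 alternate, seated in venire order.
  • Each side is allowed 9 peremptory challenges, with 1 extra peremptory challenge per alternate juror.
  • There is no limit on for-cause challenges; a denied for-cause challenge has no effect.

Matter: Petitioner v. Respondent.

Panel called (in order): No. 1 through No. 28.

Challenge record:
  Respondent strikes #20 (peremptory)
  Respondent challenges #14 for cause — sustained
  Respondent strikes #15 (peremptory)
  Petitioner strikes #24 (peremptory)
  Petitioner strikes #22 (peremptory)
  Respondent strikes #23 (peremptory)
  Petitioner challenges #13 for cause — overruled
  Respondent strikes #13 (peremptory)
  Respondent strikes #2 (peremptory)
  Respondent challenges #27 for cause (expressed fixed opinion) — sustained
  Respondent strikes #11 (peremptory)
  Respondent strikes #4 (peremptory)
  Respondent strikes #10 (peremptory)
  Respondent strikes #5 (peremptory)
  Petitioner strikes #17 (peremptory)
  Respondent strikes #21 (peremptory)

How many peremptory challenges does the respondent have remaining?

0

Respondent allotment: 9 base + 1 × 1 alternate = 10.
Respondent peremptories used: #20, #15, #23, #13, #2, #11, #4, #10, #5, #21 — 10 (for-cause on #14, #27 don't count).
Remaining: 10 − 10 = 0.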